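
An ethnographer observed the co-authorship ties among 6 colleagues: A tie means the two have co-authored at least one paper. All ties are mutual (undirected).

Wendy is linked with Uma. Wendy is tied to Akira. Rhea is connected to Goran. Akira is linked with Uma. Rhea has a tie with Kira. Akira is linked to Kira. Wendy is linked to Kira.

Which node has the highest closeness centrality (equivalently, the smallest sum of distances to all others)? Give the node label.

Farness (sum of distances to all others) for each node — Akira:8, Goran:13, Kira:7, Rhea:9, Uma:11, Wendy:8.
The smallest farness is 7, for Kira, so Kira has the highest closeness.

Kira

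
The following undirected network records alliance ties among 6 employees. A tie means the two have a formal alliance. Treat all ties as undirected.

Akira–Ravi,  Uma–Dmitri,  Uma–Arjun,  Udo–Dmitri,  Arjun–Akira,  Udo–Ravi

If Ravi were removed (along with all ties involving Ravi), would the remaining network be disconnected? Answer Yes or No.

No

Even without Ravi, every remaining node can still reach every other (the residual graph is connected), so Ravi is not a cut vertex.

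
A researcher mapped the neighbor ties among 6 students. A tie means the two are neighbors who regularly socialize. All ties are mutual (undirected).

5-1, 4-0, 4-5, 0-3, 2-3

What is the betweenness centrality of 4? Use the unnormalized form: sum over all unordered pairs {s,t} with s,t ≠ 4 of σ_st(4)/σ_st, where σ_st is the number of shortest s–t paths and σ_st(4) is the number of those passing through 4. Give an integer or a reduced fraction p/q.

6

Pairs whose geodesics pass through 4 — 0–5: 1; 0–1: 1; 2–5: 1; 2–1: 1; 3–5: 1; 3–1: 1.
All other pairs contribute 0.
Summing the contributions gives betweenness(4) = 6.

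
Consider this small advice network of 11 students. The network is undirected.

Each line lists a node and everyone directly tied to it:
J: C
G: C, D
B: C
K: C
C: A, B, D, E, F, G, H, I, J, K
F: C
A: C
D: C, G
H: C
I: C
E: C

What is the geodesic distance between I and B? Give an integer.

One shortest route is I – C – B, which uses 2 edges, and I and B are not directly tied, so nothing shorter exists. So d(I,B) = 2.

2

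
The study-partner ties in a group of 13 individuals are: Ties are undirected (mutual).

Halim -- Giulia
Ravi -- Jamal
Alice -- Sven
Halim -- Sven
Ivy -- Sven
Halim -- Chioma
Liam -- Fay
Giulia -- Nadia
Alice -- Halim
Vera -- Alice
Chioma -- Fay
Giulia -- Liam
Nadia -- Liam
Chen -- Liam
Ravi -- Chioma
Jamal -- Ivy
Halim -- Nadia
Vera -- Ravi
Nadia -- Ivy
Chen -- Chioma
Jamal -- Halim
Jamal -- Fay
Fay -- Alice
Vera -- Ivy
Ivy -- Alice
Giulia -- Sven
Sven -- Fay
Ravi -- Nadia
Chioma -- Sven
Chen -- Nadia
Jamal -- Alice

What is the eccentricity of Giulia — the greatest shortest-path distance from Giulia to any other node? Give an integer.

3

Distances from Giulia: Alice:2, Chen:2, Chioma:2, Fay:2, Halim:1, Ivy:2, Jamal:2, Liam:1, Nadia:1, Ravi:2, Sven:1, Vera:3.
The largest is 3 (to Vera), so the eccentricity of Giulia is 3.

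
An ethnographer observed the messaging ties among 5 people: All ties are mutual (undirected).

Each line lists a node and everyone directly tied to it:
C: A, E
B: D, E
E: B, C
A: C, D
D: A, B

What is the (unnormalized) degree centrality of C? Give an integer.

2

C is directly tied to A and E. That is 2 neighbors, so the degree of C is 2.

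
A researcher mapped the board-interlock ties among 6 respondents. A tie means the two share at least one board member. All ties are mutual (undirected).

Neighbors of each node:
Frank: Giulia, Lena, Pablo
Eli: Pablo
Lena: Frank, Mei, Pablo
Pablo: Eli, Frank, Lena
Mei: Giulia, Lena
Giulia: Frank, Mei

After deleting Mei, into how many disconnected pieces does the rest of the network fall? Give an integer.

1

Mei's neighbors (Giulia and Lena) remain reachable from one another through other ties, so the rest of the network stays in one piece.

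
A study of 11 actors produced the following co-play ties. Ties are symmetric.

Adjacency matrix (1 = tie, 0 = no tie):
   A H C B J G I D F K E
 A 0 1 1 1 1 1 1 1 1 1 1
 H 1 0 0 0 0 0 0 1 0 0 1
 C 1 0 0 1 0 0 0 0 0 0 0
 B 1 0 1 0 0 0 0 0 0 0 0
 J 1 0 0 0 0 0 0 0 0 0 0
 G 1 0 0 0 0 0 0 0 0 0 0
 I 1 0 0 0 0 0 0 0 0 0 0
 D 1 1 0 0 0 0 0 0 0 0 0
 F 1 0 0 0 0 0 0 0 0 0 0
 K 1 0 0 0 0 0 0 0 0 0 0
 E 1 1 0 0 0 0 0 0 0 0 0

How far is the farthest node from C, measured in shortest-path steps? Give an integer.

2

Distances from C: A:1, B:1, D:2, E:2, F:2, G:2, H:2, I:2, J:2, K:2.
The largest is 2 (to H, J, G, I, D, F, K, and E), so the eccentricity of C is 2.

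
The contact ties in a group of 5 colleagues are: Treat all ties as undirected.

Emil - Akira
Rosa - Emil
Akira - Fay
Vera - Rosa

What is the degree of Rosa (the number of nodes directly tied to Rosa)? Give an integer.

2

Rosa is directly tied to Emil and Vera. That is 2 neighbors, so the degree of Rosa is 2.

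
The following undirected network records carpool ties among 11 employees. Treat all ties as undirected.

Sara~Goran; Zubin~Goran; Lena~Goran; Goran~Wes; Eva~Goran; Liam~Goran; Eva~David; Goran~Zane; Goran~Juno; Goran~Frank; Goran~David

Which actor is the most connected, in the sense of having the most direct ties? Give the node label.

Goran

Degrees — David:2, Eva:2, Frank:1, Goran:10, Juno:1, Lena:1, Liam:1, Sara:1, Wes:1, Zane:1, Zubin:1.
The maximum is 10, attained only by Goran.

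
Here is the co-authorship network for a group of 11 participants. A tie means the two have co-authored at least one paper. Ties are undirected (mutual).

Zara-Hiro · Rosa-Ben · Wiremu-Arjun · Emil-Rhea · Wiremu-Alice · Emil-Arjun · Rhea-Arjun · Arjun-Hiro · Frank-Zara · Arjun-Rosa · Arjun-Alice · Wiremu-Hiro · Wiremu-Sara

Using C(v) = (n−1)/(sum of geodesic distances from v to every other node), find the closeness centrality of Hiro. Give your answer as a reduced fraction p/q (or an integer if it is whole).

5/9

Distances from Hiro: Alice:2, Arjun:1, Ben:3, Emil:2, Frank:2, Rhea:2, Rosa:2, Sara:2, Wiremu:1, Zara:1. Sum = 18.
n = 11, so closeness = 10/18 = 5/9.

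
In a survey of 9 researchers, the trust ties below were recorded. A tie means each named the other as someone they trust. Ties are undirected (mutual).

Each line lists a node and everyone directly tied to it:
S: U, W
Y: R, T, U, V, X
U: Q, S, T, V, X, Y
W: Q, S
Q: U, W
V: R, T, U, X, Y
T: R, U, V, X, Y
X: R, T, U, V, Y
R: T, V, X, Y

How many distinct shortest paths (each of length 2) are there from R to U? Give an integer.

4

The shortest distance is 2. The length-2 paths are: R–T–U; R–Y–U; R–X–U; R–V–U.
That gives 4 distinct shortest paths.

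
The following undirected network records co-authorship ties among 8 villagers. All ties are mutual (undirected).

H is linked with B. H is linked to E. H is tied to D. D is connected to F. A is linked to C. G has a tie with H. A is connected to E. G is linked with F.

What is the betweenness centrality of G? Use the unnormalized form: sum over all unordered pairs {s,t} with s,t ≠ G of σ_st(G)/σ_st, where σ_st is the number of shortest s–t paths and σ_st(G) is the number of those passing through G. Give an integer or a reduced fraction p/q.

5/2

Pairs whose geodesics pass through G — F–C: 1/2; F–A: 1/2; F–E: 1/2; F–H: 1/2; F–B: 1/2.
All other pairs contribute 0.
Summing the contributions gives betweenness(G) = 5/2.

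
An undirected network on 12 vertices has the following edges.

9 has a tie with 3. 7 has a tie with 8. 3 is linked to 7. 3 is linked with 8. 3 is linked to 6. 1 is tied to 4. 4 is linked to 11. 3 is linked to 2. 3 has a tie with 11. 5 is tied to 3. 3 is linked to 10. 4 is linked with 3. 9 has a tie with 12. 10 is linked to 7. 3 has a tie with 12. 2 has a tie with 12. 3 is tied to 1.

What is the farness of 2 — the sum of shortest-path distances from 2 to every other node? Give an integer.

20

Distances from 2: 1:2, 3:1, 4:2, 5:2, 6:2, 7:2, 8:2, 9:2, 10:2, 11:2, 12:1.
Sum = 2 + 1 + 2 + 2 + 2 + 2 + 2 + 2 + 2 + 2 + 1 = 20.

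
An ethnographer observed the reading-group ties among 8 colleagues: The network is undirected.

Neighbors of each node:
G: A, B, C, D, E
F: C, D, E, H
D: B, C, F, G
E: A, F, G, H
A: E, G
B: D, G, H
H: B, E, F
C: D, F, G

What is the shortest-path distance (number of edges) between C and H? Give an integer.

2

One shortest route is C – F – H, which uses 2 edges, and C and H are not directly tied, so nothing shorter exists. So d(C,H) = 2.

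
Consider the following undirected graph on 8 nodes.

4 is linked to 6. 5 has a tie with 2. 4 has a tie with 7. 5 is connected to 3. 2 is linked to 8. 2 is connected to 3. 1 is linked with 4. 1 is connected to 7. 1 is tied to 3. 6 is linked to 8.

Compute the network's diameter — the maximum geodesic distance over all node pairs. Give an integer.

3

Eccentricity of each node (its greatest distance to any other): 1:3, 2:3, 3:3, 4:3, 5:3, 6:3, 7:3, 8:3.
The maximum eccentricity is 3, realized for instance by the pair 5–6 via 5 – 2 – 8 – 6. So the diameter is 3.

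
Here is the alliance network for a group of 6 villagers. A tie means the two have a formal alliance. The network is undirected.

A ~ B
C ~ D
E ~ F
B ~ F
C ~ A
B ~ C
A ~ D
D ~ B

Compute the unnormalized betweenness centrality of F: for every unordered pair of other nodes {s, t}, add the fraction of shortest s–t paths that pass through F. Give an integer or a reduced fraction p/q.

Pairs whose geodesics pass through F — D–E: 1; C–E: 1; A–E: 1; B–E: 1.
All other pairs contribute 0.
Summing the contributions gives betweenness(F) = 4.

4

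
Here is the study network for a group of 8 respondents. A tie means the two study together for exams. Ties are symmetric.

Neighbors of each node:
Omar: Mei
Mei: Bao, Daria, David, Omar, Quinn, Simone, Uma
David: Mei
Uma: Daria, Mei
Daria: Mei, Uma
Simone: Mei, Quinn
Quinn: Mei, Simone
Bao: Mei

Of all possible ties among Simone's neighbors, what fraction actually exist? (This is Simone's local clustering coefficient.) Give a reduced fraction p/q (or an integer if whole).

1

Simone's neighbors: Mei and Quinn (k = 2).
Possible neighbor pairs: C(2,2) = 1. Edges among them: Mei–Quinn → e = 1.
Clustering(Simone) = 1/1.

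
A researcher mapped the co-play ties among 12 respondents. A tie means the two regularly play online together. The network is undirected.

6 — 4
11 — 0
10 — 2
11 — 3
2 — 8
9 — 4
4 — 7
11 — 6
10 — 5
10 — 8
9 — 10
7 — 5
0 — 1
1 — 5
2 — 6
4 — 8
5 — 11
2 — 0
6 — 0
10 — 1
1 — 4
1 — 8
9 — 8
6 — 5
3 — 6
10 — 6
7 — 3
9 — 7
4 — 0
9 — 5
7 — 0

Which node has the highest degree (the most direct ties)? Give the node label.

Degrees — 0:6, 1:5, 2:4, 3:3, 4:6, 5:6, 6:7, 7:5, 8:5, 9:5, 10:6, 11:4.
The maximum is 7, attained only by 6.

6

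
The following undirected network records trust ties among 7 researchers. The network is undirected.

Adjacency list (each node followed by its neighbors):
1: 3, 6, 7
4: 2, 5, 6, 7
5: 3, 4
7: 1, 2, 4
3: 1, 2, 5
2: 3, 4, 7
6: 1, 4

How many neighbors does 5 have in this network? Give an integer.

2

5 is directly tied to 3 and 4. That is 2 neighbors, so the degree of 5 is 2.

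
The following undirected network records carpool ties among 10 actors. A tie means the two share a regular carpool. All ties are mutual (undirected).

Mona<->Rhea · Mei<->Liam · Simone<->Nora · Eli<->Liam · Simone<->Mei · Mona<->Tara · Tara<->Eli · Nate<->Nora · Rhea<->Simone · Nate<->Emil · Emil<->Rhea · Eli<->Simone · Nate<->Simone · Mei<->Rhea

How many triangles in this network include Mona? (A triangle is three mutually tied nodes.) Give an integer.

Mona's neighbors are Rhea and Tara, but none of them are tied to each other, so no triangle contains Mona.

0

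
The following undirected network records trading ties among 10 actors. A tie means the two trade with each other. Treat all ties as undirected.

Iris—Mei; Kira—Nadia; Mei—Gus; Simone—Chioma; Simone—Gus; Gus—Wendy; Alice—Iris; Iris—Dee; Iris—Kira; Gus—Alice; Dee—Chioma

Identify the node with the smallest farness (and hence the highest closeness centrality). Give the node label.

Iris

Farness (sum of distances to all others) for each node — Alice:18, Chioma:22, Dee:20, Gus:18, Iris:16, Kira:22, Mei:18, Nadia:30, Simone:22, Wendy:26.
The smallest farness is 16, for Iris, so Iris has the highest closeness.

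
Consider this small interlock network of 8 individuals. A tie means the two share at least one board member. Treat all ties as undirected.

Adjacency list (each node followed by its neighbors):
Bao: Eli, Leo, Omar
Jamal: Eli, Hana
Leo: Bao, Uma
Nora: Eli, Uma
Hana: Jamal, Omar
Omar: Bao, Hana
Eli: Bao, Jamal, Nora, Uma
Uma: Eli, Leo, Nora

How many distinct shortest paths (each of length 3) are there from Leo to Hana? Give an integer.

The shortest distance is 3, and the only length-3 path is Leo–Bao–Omar–Hana. So there is exactly 1 shortest path.

1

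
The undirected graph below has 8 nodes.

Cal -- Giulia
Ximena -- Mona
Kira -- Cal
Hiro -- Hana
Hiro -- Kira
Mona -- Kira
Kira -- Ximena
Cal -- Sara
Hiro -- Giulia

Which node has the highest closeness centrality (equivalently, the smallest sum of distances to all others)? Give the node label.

Farness (sum of distances to all others) for each node — Cal:12, Giulia:14, Hana:18, Hiro:12, Kira:10, Mona:15, Sara:18, Ximena:15.
The smallest farness is 10, for Kira, so Kira has the highest closeness.

Kira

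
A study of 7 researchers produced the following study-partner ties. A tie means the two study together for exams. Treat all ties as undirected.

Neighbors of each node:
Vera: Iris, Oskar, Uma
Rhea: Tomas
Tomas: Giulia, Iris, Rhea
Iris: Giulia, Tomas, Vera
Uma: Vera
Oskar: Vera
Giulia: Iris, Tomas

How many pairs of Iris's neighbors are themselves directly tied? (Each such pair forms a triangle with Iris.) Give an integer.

Iris's neighbors: Giulia, Tomas, and Vera.
Neighbor pairs that are themselves tied: Iris–Giulia–Tomas. Each forms one triangle with Iris, for 1 in total.

1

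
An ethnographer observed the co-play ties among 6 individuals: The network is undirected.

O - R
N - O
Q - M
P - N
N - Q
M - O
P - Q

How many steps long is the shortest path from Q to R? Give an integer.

3

One shortest route is Q – N – O – R, which uses 3 edges, and at distance 2 from Q we only reach {O}, which does not include R. So d(Q,R) = 3.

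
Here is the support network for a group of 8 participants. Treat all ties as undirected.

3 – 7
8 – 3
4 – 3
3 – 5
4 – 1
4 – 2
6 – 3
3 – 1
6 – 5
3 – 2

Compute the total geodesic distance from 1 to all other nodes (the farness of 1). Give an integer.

Distances from 1: 2:2, 3:1, 4:1, 5:2, 6:2, 7:2, 8:2.
Sum = 2 + 1 + 1 + 2 + 2 + 2 + 2 = 12.

12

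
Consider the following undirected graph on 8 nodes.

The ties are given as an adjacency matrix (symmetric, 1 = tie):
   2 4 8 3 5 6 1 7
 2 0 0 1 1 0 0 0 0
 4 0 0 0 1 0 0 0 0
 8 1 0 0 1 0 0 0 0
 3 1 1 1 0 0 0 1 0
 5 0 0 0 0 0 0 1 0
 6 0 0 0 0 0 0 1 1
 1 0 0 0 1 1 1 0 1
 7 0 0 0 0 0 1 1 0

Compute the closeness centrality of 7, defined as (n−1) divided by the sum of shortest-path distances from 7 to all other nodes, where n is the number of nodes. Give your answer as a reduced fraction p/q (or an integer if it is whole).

7/15

Distances from 7: 1:1, 2:3, 3:2, 4:3, 5:2, 6:1, 8:3. Sum = 15.
n = 8, so closeness = 7/15.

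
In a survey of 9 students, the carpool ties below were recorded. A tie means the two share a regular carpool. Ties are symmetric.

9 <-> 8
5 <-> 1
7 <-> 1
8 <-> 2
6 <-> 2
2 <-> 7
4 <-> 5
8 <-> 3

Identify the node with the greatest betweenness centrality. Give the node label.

2

Unnormalized betweenness of each node: 1:12, 2:19, 3:0, 4:0, 5:7, 6:0, 7:15, 8:13, 9:0.
2 has the largest value, 19, making it the main broker — the node through which the most shortest paths run.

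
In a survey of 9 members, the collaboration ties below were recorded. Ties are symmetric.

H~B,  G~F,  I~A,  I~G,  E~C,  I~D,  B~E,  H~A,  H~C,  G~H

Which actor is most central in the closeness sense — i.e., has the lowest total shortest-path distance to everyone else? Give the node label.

Farness (sum of distances to all others) for each node — A:16, B:18, C:18, D:24, E:23, F:21, G:14, H:13, I:17.
The smallest farness is 13, for H, so H has the highest closeness.

H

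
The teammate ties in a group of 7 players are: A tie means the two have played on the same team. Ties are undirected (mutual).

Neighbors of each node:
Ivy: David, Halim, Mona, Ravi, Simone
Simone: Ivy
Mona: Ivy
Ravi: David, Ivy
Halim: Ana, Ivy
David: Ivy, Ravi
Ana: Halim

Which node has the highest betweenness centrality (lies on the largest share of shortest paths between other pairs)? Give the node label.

Unnormalized betweenness of each node: Ana:0, David:0, Halim:5, Ivy:13, Mona:0, Ravi:0, Simone:0.
Ivy has the largest value, 13, making it the main broker — the node through which the most shortest paths run.

Ivy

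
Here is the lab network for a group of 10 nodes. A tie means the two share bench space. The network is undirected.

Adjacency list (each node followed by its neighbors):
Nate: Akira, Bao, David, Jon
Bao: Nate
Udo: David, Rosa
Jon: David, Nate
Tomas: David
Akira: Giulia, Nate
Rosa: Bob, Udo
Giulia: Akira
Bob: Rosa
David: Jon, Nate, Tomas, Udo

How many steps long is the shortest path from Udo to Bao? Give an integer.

3

One shortest route is Udo – David – Nate – Bao, which uses 3 edges, and at distance 2 from Udo we only reach {Bob, Jon, Nate, Tomas}, which does not include Bao. So d(Udo,Bao) = 3.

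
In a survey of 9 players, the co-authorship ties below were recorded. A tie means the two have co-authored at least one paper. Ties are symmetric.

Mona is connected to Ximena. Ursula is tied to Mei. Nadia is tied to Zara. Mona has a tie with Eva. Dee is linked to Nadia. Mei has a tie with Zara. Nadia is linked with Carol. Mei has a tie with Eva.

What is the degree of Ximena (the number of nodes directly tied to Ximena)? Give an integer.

Ximena is directly tied to Mona. That is 1 neighbor, so the degree of Ximena is 1.

1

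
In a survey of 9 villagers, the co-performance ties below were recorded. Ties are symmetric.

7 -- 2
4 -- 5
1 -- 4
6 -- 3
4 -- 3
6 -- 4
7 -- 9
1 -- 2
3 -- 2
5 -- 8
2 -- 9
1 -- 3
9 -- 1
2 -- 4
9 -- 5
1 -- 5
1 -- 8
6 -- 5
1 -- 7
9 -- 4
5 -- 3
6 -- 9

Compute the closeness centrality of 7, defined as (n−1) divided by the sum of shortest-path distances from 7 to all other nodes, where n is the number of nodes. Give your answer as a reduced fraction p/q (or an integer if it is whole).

Distances from 7: 1:1, 2:1, 3:2, 4:2, 5:2, 6:2, 8:2, 9:1. Sum = 13.
n = 9, so closeness = 8/13.

8/13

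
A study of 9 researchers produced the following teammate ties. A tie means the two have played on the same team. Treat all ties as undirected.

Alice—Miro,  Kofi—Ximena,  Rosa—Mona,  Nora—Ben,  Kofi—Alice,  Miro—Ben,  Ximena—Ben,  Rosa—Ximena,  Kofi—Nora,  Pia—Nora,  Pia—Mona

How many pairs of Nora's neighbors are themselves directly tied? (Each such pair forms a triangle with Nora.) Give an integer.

Nora's neighbors are Ben, Kofi, and Pia, but none of them are tied to each other, so no triangle contains Nora.

0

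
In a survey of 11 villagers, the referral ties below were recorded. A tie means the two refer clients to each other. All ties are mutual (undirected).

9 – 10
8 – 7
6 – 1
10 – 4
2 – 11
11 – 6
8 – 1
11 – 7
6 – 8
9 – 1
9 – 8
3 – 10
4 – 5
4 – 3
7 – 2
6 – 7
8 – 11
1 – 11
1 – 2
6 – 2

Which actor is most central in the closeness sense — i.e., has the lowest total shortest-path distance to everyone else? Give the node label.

Farness (sum of distances to all others) for each node — 1:19, 2:24, 3:28, 4:27, 5:36, 6:23, 7:24, 8:19, 9:18, 10:21, 11:23.
The smallest farness is 18, for 9, so 9 has the highest closeness.

9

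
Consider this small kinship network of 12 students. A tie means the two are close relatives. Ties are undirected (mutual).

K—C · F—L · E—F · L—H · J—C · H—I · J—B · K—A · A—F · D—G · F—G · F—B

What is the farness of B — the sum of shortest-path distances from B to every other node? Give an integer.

Distances from B: A:2, C:2, D:3, E:2, F:1, G:2, H:3, I:4, J:1, K:3, L:2.
Sum = 2 + 2 + 3 + 2 + 1 + 2 + 3 + 4 + 1 + 3 + 2 = 25.

25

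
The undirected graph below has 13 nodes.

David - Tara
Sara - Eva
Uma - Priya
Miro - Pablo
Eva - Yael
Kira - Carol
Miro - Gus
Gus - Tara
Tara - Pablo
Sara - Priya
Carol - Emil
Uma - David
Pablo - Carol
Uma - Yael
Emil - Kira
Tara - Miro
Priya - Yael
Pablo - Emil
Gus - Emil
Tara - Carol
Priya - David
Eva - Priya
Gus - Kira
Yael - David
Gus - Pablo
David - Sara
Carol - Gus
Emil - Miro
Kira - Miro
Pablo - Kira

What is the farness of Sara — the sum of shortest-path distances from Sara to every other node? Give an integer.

Distances from Sara: Carol:3, David:1, Emil:4, Eva:1, Gus:3, Kira:4, Miro:3, Pablo:3, Priya:1, Tara:2, Uma:2, Yael:2.
Sum = 3 + 1 + 4 + 1 + 3 + 4 + 3 + 3 + 1 + 2 + 2 + 2 = 29.

29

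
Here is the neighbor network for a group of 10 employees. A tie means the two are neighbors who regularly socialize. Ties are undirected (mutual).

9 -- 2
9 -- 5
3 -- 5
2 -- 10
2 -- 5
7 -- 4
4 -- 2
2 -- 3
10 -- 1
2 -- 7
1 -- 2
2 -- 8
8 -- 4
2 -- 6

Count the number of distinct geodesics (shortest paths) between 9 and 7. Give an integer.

The shortest distance is 2, and the only length-2 path is 9–2–7. So there is exactly 1 shortest path.

1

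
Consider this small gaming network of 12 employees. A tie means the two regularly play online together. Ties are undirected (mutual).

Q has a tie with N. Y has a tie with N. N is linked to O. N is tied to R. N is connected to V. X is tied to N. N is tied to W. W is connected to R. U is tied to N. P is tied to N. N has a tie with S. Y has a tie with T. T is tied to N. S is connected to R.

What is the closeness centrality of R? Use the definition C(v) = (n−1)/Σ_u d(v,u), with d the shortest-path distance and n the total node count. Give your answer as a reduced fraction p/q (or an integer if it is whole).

Distances from R: N:1, O:2, P:2, Q:2, S:1, T:2, U:2, V:2, W:1, X:2, Y:2. Sum = 19.
n = 12, so closeness = 11/19.

11/19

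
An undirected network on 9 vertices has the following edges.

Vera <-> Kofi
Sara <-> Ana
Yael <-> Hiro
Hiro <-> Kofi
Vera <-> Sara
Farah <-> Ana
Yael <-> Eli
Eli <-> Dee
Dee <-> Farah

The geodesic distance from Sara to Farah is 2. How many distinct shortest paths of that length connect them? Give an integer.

1

The shortest distance is 2, and the only length-2 path is Sara–Ana–Farah. So there is exactly 1 shortest path.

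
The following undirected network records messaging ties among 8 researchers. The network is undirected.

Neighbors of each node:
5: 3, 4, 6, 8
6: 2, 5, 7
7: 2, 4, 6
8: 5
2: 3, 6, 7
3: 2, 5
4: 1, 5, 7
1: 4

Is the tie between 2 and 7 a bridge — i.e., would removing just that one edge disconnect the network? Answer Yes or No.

No

Even without that edge, 2 still reaches 7 via 2 – 6 – 7, so the network stays connected. Not a bridge.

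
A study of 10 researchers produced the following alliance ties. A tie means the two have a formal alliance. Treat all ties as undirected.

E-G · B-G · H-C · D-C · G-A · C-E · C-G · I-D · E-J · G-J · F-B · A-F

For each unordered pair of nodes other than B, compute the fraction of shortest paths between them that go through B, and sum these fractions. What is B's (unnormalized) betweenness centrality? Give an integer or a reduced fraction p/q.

Pairs whose geodesics pass through B — G–F: 1/2; H–F: 1/2; C–F: 1/2; I–F: 1/2; J–F: 1/2; E–F: 1/2; D–F: 1/2.
All other pairs contribute 0.
Summing the contributions gives betweenness(B) = 7/2.

7/2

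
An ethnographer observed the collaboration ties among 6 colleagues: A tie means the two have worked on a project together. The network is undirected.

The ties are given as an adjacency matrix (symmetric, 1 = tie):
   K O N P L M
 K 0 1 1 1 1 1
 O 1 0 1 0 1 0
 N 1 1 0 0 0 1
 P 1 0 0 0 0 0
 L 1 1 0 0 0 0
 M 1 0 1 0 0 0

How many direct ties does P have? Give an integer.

1

P is directly tied to K. That is 1 neighbor, so the degree of P is 1.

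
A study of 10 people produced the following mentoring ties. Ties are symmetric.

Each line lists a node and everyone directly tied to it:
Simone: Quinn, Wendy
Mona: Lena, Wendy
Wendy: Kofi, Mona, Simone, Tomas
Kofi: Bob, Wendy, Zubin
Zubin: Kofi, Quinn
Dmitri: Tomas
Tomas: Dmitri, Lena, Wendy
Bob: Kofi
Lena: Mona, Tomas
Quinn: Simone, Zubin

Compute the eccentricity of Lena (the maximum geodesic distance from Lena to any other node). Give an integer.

Distances from Lena: Bob:4, Dmitri:2, Kofi:3, Mona:1, Quinn:4, Simone:3, Tomas:1, Wendy:2, Zubin:4.
The largest is 4 (to Bob, Zubin, and Quinn), so the eccentricity of Lena is 4.

4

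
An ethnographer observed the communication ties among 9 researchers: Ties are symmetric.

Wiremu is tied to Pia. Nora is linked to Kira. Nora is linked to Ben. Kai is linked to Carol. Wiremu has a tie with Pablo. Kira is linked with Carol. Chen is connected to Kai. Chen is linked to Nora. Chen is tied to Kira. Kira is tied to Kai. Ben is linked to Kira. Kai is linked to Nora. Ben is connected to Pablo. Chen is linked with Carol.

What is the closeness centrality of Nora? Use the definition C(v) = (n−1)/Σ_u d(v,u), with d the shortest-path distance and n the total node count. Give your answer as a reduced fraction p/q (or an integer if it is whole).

8/15

Distances from Nora: Ben:1, Carol:2, Chen:1, Kai:1, Kira:1, Pablo:2, Pia:4, Wiremu:3. Sum = 15.
n = 9, so closeness = 8/15.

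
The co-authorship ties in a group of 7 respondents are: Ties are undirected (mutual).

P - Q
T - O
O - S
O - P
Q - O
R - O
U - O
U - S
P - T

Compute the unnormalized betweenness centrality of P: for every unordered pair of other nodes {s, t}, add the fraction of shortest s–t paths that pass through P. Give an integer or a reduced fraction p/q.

1/2

Pairs whose geodesics pass through P — Q–T: 1/2.
All other pairs contribute 0.
Summing the contributions gives betweenness(P) = 1/2.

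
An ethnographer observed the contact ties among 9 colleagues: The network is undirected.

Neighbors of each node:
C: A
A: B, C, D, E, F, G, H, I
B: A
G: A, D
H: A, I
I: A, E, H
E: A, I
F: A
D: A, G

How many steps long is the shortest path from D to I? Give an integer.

One shortest route is D – A – I, which uses 2 edges, and D and I are not directly tied, so nothing shorter exists. So d(D,I) = 2.

2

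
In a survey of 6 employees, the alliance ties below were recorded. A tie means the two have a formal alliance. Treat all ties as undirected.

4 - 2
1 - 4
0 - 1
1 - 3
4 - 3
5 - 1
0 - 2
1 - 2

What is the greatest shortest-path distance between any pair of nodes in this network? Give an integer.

Eccentricity of each node (its greatest distance to any other): 0:2, 1:1, 2:2, 3:2, 4:2, 5:2.
The maximum eccentricity is 2, realized for instance by the pair 3–0 via 3 – 1 – 0. So the diameter is 2.

2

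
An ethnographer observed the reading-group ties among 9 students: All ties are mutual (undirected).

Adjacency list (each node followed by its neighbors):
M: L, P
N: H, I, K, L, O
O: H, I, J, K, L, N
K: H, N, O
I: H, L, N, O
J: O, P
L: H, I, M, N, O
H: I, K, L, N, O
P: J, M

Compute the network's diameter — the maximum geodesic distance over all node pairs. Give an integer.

3

Eccentricity of each node (its greatest distance to any other): H:3, I:3, J:2, K:3, L:2, M:3, N:3, O:2, P:3.
The maximum eccentricity is 3, realized for instance by the pair K–P via K – O – J – P. So the diameter is 3.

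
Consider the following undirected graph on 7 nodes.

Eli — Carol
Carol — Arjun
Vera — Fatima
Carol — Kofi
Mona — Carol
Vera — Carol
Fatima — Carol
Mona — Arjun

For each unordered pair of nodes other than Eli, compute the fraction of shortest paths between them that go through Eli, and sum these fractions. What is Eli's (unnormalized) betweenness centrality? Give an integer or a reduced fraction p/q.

0

No shortest path between any pair of other nodes passes through Eli.
Summing the contributions gives betweenness(Eli) = 0.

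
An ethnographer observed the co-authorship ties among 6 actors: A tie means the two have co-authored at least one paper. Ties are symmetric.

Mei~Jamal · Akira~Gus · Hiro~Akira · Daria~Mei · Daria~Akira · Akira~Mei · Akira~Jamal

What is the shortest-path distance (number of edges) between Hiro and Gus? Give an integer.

One shortest route is Hiro – Akira – Gus, which uses 2 edges, and Hiro and Gus are not directly tied, so nothing shorter exists. So d(Hiro,Gus) = 2.

2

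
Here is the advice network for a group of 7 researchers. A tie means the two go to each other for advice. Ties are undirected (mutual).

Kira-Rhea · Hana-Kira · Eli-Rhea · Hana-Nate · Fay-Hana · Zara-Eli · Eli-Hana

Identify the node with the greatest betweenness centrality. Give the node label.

Unnormalized betweenness of each node: Eli:13/2, Fay:0, Hana:10, Kira:3/2, Nate:0, Rhea:1, Zara:0.
Hana has the largest value, 10, making it the main broker — the node through which the most shortest paths run.

Hana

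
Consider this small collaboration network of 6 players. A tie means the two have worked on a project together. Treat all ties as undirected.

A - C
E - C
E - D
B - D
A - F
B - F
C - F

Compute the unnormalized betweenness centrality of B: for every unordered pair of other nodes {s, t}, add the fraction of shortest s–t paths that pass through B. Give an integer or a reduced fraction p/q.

Pairs whose geodesics pass through B — A–D: 1/2; F–D: 1.
All other pairs contribute 0.
Summing the contributions gives betweenness(B) = 3/2.

3/2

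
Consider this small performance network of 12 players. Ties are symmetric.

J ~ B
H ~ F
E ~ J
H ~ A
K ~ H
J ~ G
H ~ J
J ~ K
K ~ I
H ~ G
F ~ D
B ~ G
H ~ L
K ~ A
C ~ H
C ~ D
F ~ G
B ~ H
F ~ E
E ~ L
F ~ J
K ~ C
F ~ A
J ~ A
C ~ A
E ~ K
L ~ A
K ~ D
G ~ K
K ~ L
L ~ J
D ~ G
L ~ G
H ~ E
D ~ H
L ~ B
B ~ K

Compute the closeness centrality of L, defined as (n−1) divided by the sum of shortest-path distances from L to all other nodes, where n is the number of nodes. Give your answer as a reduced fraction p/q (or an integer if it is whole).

Distances from L: A:1, B:1, C:2, D:2, E:1, F:2, G:1, H:1, I:2, J:1, K:1. Sum = 15.
n = 12, so closeness = 11/15.

11/15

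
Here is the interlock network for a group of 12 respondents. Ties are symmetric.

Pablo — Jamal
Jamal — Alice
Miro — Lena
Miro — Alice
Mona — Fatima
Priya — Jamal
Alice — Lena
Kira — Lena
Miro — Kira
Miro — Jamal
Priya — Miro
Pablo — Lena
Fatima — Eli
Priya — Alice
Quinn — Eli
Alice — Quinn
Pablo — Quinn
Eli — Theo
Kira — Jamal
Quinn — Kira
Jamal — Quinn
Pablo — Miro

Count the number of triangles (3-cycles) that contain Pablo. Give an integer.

3

Pablo's neighbors: Jamal, Lena, Miro, and Quinn.
Neighbor pairs that are themselves tied: Pablo–Jamal–Miro; Pablo–Jamal–Quinn; Pablo–Lena–Miro. Each forms one triangle with Pablo, for 3 in total.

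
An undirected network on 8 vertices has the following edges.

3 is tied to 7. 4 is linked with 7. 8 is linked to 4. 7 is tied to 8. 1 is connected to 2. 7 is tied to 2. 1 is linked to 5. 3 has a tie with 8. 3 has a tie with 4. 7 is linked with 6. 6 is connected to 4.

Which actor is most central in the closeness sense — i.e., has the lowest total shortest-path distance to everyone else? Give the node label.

7

Farness (sum of distances to all others) for each node — 1:16, 2:12, 3:14, 4:13, 5:22, 6:15, 7:10, 8:14.
The smallest farness is 10, for 7, so 7 has the highest closeness.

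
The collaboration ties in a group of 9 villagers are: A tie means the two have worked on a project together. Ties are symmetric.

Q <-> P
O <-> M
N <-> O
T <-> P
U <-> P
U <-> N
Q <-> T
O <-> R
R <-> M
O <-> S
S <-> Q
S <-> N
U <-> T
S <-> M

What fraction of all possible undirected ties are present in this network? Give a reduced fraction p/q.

There are 14 edges and 9 nodes, so the maximum possible is C(9,2) = 36.
Density = 14/36 = 7/18.

7/18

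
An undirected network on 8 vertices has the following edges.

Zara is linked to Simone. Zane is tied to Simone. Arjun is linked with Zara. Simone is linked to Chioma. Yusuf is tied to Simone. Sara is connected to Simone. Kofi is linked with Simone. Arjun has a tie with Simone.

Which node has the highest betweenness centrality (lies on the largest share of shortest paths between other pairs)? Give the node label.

Unnormalized betweenness of each node: Arjun:0, Chioma:0, Kofi:0, Sara:0, Simone:20, Yusuf:0, Zane:0, Zara:0.
Simone has the largest value, 20, making it the main broker — the node through which the most shortest paths run.

Simone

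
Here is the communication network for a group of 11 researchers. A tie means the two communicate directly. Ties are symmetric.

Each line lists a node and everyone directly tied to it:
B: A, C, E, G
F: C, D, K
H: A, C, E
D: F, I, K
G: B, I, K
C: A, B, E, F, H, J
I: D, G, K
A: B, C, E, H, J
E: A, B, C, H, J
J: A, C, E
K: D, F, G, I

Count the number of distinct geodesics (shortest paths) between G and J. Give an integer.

The shortest distance is 3. The length-3 paths are: G–B–A–J; G–B–C–J; G–B–E–J.
That gives 3 distinct shortest paths.

3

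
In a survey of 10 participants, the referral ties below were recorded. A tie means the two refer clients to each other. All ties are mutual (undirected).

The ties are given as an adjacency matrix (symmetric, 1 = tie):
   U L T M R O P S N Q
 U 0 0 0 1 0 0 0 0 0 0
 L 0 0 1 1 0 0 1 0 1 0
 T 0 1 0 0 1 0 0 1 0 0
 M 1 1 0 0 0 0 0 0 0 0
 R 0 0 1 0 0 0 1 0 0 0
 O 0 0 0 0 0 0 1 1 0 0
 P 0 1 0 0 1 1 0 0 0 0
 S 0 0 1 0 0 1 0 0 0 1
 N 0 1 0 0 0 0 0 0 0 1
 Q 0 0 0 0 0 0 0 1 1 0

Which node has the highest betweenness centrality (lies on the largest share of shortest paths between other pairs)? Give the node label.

Unnormalized betweenness of each node: L:37/2, M:8, N:7/2, O:3/2, P:13/2, Q:3/2, R:1/2, S:5, T:7, U:0.
L has the largest value, 37/2, making it the main broker — the node through which the most shortest paths run.

L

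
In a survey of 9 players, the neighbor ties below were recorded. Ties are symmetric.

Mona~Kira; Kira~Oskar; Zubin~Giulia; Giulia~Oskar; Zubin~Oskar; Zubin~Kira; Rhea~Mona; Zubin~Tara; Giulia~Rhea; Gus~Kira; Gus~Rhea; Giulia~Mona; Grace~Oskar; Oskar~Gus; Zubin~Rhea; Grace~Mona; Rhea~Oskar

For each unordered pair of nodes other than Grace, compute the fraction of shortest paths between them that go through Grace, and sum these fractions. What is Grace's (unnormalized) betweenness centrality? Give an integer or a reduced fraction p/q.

Pairs whose geodesics pass through Grace — Mona–Oskar: 1/4.
All other pairs contribute 0.
Summing the contributions gives betweenness(Grace) = 1/4.

1/4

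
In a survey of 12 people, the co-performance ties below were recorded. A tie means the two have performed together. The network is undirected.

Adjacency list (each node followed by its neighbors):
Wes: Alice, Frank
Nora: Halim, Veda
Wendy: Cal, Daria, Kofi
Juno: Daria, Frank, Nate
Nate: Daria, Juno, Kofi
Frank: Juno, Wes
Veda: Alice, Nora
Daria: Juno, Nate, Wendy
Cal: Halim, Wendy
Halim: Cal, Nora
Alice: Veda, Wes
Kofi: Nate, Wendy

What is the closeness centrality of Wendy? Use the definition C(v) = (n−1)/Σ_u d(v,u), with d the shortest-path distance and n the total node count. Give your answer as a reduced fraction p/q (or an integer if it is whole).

Distances from Wendy: Alice:5, Cal:1, Daria:1, Frank:3, Halim:2, Juno:2, Kofi:1, Nate:2, Nora:3, Veda:4, Wes:4. Sum = 28.
n = 12, so closeness = 11/28.

11/28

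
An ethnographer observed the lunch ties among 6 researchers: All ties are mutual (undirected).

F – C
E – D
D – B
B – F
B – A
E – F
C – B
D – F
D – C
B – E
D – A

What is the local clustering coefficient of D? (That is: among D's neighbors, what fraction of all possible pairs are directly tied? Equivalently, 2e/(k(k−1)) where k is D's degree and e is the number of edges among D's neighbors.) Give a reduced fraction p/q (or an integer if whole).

3/5

D's neighbors: A, B, C, E, and F (k = 5).
Possible neighbor pairs: C(5,2) = 10. Edges among them: A–B, B–C, B–E, B–F, C–F, E–F → e = 6.
Clustering(D) = 6/10 = 3/5.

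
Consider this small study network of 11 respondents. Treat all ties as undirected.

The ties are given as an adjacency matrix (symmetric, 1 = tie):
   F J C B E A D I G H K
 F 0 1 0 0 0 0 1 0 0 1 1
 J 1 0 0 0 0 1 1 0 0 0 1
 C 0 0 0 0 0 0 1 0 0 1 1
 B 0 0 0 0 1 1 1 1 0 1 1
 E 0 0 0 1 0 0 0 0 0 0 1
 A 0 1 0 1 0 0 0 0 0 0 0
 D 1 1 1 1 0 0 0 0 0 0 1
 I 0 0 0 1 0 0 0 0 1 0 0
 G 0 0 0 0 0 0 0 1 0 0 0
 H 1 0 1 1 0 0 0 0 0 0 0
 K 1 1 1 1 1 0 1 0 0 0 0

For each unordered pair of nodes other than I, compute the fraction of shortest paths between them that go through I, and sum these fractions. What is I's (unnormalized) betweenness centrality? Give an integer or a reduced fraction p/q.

9

Pairs whose geodesics pass through I — F–G: 3/3; J–G: 3/3; C–G: 3/3; B–G: 1; E–G: 1; A–G: 1; D–G: 1; G–H: 1; G–K: 1.
All other pairs contribute 0.
Summing the contributions gives betweenness(I) = 9.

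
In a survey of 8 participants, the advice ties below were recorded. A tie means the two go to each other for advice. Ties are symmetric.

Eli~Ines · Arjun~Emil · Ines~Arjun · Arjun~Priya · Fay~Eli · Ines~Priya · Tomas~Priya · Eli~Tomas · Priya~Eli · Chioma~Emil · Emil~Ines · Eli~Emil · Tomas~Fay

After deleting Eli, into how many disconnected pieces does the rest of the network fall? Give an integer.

Eli's neighbors (Emil, Fay, Ines, Priya, and Tomas) remain reachable from one another through other ties, so the rest of the network stays in one piece.

1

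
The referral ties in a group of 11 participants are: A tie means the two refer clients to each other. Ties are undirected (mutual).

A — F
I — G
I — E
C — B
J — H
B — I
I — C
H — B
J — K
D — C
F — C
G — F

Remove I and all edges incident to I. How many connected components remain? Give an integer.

Without I, the remaining ties split the others into: {A, B, C, D, F, G, H, J, K}; {E}.
That's 2 separate components.

2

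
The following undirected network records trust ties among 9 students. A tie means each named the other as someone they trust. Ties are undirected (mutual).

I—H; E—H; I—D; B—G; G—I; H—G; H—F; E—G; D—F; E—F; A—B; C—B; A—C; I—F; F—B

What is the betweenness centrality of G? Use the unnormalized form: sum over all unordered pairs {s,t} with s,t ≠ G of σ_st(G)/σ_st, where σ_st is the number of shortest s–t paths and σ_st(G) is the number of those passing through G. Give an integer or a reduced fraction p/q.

Pairs whose geodesics pass through G — I–E: 1/3; I–C: 1/2; I–A: 1/2; I–B: 1/2; H–C: 1/2; H–A: 1/2; H–B: 1/2; E–C: 1/2; E–A: 1/2; E–B: 1/2.
All other pairs contribute 0.
Summing the contributions gives betweenness(G) = 29/6.

29/6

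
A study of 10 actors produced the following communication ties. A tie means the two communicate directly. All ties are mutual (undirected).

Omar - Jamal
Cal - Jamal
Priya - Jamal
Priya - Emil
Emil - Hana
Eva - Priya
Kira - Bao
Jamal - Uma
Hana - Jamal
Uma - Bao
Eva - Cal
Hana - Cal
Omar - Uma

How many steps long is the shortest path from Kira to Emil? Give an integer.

One shortest route is Kira – Bao – Uma – Jamal – Hana – Emil, which uses 5 edges, and at distance 4 from Kira we only reach {Cal, Hana, Priya}, which does not include Emil. So d(Kira,Emil) = 5.

5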